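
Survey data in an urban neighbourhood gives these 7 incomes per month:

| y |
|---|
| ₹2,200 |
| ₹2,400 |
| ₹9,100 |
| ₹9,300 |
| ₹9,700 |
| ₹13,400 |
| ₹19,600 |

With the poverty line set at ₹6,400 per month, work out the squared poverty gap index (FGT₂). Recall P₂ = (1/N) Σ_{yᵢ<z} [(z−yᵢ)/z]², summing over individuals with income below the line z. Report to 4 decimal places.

0.1173

Below z: ₹2,200, ₹2,400 (q = 2 of N = 7).
Normalized shortfalls: (6400−2200)/6400 = 0.6562; (6400−2400)/6400 = 0.6250.
Squared: 0.4307; 0.3906.
Sum = 0.821289; P₂ = 0.821289 / 7 = 0.1173.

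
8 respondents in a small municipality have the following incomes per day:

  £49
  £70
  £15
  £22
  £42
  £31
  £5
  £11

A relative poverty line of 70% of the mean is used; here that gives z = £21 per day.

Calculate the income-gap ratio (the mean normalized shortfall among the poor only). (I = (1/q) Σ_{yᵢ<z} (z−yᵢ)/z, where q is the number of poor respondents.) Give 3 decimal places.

0.508

Below the line: £5, £11, £15 (q = 3 of N = 8).
Relative gaps: 0.7619, 0.4762, 0.2857; sum = 1.523810.
The income-gap ratio divides by q (the poor only): 1.523810 / 3 = 0.508.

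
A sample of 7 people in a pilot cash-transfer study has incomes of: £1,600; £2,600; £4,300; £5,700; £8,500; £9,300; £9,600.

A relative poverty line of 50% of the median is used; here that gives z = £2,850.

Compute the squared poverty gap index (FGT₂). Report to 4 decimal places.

Below z: £1,600, £2,600 (q = 2 of N = 7).
Shortfall ratios: (2850−1600)/2850 = 0.4386; (2850−2600)/2850 = 0.0877.
Squared: 0.1924; 0.0077.
Sum = 0.200062; P₂ = 0.200062 / 7 = 0.0286.

0.0286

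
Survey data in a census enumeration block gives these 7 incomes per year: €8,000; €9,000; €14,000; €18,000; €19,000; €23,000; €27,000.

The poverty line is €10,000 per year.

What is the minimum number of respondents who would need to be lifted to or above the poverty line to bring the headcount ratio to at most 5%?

2 of the 7 respondents are poor, so H = 2/7 = 0.286.
A headcount ratio of at most 5% allows at most ⌊0.05 × 7⌋ = 0 poor respondents.
So at least 2 − 0 = 2 must be lifted.

2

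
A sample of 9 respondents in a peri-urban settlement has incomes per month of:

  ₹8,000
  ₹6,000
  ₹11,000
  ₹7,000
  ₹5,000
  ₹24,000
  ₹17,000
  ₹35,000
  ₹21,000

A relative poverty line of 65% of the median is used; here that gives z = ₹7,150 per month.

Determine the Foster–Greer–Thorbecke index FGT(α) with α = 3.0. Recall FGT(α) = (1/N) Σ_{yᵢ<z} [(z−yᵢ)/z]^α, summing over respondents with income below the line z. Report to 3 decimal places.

Incomes under z: ₹5,000, ₹6,000, ₹7,000 (q = 3 of N = 9).
Gap ratios (z−y)/z: (7150−5000)/7150 = 0.3007; (7150−6000)/7150 = 0.1608; (7150−7000)/7150 = 0.0210.
Raised to α = 3.0: 0.02719; 0.00416; 0.00001.
Sum = 0.031359; FGT(3.0) = 0.031359 / 9 = 0.003.

0.003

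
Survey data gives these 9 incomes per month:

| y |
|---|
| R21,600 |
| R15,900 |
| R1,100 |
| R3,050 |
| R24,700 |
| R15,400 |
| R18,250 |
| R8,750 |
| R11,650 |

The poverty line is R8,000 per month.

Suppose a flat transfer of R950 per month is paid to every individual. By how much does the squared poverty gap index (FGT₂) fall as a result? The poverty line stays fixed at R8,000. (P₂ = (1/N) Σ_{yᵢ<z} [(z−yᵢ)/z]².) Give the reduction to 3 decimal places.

Before: below the line — R1,100, R3,050; squared poverty gap index (FGT₂) = 0.12520.
After the R950 transfer: below the line — R2,050, R4,000; squared poverty gap index (FGT₂) = 0.08924.
Reduction = 0.12520 − 0.08924 = 0.036.

0.036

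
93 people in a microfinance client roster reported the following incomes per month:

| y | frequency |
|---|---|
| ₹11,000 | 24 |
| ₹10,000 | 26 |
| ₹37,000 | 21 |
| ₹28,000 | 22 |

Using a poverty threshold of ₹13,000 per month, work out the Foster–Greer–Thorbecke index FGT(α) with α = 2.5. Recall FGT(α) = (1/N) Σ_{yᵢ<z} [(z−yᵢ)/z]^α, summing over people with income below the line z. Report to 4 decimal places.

0.0095

Below the line: 26×₹10,000, 24×₹11,000 (q = 50 of N = 93).
Gap ratios (z−y)/z: (13000−10000)/13000 = 0.2308 (×26); (13000−11000)/13000 = 0.1538 (×24).
Raised to α = 2.5: 0.02558 (×26); 0.00928 (×24).
Sum = 0.887954; FGT(2.5) = 0.887954 / 93 = 0.0095.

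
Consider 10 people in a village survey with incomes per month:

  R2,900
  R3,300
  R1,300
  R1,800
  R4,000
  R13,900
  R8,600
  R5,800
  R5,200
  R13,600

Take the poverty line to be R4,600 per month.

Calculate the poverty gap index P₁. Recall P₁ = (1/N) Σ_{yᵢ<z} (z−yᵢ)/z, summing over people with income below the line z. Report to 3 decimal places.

0.211

Below the line: R1,300, R1,800, R2,900, R3,300, R4,000 (q = 5 of N = 10).
Shortfall ratios: (4600−1300)/4600 = 0.7174; (4600−1800)/4600 = 0.6087; (4600−2900)/4600 = 0.3696; (4600−3300)/4600 = 0.2826; (4600−4000)/4600 = 0.1304.
Sum of shortfalls = 2.108696; P₁ averages over all N: 2.108696 / 10 = 0.211.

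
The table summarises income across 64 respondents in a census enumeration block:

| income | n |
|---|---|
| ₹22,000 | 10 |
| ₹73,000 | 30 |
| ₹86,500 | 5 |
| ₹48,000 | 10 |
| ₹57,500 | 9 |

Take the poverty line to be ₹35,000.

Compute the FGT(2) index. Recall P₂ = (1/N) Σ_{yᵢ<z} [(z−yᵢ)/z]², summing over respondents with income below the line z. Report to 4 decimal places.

Below the line: 10×₹22,000 (q = 10 of N = 64).
Shortfall ratios: (35000−22000)/35000 = 0.3714 (×10).
Squared: 0.1380 (×10).
Sum = 1.379592; P₂ = 1.379592 / 64 = 0.0216.

0.0216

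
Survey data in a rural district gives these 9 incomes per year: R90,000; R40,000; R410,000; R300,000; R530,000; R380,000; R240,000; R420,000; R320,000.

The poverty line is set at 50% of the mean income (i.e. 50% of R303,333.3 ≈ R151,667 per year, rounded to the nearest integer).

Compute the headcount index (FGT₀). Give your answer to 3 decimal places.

0.222

2 of the 9 families have income below R151,667.
H = 2/9 = 0.222.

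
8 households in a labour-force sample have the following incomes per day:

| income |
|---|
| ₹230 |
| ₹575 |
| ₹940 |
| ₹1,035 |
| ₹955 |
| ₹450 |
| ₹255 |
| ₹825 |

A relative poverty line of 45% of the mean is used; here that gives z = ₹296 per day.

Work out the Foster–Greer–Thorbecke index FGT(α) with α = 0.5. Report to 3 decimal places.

Below z: ₹230, ₹255 (q = 2 of N = 8).
Shortfall ratios: (296−230)/296 = 0.2230; (296−255)/296 = 0.1385.
Raised to α = 0.5: 0.47220; 0.37217.
Sum = 0.844374; FGT(0.5) = 0.844374 / 8 = 0.106.

0.106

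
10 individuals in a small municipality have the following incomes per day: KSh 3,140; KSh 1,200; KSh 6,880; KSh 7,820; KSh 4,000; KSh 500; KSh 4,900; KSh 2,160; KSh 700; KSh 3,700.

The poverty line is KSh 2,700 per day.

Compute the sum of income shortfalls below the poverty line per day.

Poor units: KSh 500, KSh 700, KSh 1,200, KSh 2,160 (q = 4 of N = 10).
Individual gaps: 2700−500 = 2200; 2700−700 = 2000; 2700−1200 = 1500; 2700−2160 = 540.
Aggregate gap = KSh 6,240.

KSh 6,240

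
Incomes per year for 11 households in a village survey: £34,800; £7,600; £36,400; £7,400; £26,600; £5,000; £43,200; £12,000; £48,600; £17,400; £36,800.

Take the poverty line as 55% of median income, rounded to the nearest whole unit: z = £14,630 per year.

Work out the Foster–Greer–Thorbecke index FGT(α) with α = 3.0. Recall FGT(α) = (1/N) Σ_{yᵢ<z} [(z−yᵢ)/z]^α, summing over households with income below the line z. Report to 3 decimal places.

Below z: £5,000, £7,400, £7,600, £12,000 (q = 4 of N = 11).
Relative gaps: (14630−5000)/14630 = 0.6582; (14630−7400)/14630 = 0.4942; (14630−7600)/14630 = 0.4805; (14630−12000)/14630 = 0.1798.
Raised to α = 3.0: 0.28520; 0.12069; 0.11095; 0.00581.
Sum = 0.522651; FGT(3.0) = 0.522651 / 11 = 0.048.

0.048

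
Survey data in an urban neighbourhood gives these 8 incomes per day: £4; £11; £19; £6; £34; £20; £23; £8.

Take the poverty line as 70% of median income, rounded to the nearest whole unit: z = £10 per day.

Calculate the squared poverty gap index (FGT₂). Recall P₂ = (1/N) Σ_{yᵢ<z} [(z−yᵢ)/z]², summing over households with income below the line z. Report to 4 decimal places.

Incomes under z: £4, £6, £8 (q = 3 of N = 8).
Shortfall ratios: (10−4)/10 = 0.6000; (10−6)/10 = 0.4000; (10−8)/10 = 0.2000.
Squared: 0.3600; 0.1600; 0.0400.
Sum = 0.560000; P₂ = 0.560000 / 8 = 0.0700.

0.0700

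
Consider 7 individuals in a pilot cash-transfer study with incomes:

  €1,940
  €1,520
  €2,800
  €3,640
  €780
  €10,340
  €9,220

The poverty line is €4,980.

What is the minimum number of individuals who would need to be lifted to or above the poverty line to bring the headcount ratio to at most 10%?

5 of the 7 individuals are poor, so H = 5/7 = 0.714.
A headcount ratio of at most 10% allows at most ⌊0.10 × 7⌋ = 0 poor individuals.
So at least 5 − 0 = 5 must be lifted.

5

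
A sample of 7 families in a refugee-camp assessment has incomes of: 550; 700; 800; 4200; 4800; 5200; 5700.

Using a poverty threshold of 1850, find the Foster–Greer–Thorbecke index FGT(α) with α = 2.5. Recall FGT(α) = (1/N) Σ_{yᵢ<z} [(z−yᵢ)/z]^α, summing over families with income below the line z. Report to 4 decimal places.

Poor units: 550, 700, 800 (q = 3 of N = 7).
Normalized shortfalls: (1850−550)/1850 = 0.7027; (1850−700)/1850 = 0.6216; (1850−800)/1850 = 0.5676.
Raised to α = 2.5: 0.41393; 0.30466; 0.24269.
Sum = 0.961277; FGT(2.5) = 0.961277 / 7 = 0.1373.

0.1373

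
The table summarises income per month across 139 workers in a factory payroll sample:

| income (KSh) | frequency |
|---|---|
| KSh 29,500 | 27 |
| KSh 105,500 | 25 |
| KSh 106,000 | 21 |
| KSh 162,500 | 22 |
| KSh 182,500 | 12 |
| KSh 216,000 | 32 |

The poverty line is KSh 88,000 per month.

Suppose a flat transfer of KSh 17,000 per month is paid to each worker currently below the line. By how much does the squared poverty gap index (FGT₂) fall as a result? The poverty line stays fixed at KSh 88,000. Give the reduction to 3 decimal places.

0.043

Before: below the line — 27×KSh 29,500; squared poverty gap index (FGT₂) = 0.08584.
After the KSh 17,000 transfer: below the line — 27×KSh 46,500; squared poverty gap index (FGT₂) = 0.04320.
Reduction = 0.08584 − 0.04320 = 0.043.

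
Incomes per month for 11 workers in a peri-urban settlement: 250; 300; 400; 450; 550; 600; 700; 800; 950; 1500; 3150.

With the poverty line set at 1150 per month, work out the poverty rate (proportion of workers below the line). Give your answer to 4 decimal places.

9 of the 11 workers have income below 1150.
H = 9/11 = 0.8182.

0.8182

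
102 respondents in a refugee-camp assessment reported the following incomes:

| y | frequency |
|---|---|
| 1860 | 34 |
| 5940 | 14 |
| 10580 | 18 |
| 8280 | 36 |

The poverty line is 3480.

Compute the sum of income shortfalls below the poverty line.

55080

Below the line: 34×1860 (q = 34 of N = 102).
Individual gaps: 34×(3480−1860) = 55080.
Aggregate gap = 55080.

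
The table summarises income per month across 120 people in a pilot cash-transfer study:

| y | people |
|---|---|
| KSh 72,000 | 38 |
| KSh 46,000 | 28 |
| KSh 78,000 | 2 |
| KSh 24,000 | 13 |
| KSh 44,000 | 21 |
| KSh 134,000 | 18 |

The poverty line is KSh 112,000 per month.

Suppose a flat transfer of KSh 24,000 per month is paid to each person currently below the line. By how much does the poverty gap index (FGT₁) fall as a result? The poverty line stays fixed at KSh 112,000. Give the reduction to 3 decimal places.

0.182

Before: below the line — 13×KSh 24,000, 21×KSh 44,000, 28×KSh 46,000, 38×KSh 72,000, 2×KSh 78,000; poverty gap index (FGT₁) = 0.44702.
After the KSh 24,000 transfer: below the line — 13×KSh 48,000, 21×KSh 68,000, 28×KSh 70,000, 38×KSh 96,000, 2×KSh 102,000; poverty gap index (FGT₁) = 0.26488.
Reduction = 0.44702 − 0.26488 = 0.182.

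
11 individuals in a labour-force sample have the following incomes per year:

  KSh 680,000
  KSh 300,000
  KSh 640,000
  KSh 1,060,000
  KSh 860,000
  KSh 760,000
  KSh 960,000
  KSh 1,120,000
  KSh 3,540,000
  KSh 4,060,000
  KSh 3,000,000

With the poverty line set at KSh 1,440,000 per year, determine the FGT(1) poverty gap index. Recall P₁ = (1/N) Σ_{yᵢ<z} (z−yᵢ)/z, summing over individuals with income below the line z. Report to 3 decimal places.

0.324

Below z: KSh 300,000, KSh 640,000, KSh 680,000, KSh 760,000, KSh 860,000, KSh 960,000, KSh 1,060,000, KSh 1,120,000 (q = 8 of N = 11).
Gap ratios (z−y)/z: (1440000−300000)/1440000 = 0.7917; (1440000−640000)/1440000 = 0.5556; (1440000−680000)/1440000 = 0.5278; (1440000−760000)/1440000 = 0.4722; (1440000−860000)/1440000 = 0.4028; (1440000−960000)/1440000 = 0.3333; (1440000−1060000)/1440000 = 0.2639; (1440000−1120000)/1440000 = 0.2222.
Sum of shortfalls = 3.569444; P₁ averages over all N: 3.569444 / 11 = 0.324.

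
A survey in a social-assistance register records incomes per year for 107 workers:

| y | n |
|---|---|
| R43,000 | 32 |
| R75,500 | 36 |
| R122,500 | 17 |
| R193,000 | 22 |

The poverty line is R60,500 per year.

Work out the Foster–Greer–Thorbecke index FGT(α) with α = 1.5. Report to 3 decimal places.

Below the line: 32×R43,000 (q = 32 of N = 107).
Normalized shortfalls: (60500−43000)/60500 = 0.2893 (×32).
Raised to α = 1.5: 0.15557 (×32).
Sum = 4.978219; FGT(1.5) = 4.978219 / 107 = 0.047.

0.047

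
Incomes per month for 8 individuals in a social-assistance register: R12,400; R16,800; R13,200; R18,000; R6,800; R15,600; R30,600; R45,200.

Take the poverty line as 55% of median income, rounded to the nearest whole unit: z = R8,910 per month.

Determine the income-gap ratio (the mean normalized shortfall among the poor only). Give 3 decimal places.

Poor units: R6,800 (q = 1 of N = 8).
Relative gaps: 0.2368; sum = 0.236813.
The income-gap ratio divides by q (the poor only): 0.236813 / 1 = 0.237.

0.237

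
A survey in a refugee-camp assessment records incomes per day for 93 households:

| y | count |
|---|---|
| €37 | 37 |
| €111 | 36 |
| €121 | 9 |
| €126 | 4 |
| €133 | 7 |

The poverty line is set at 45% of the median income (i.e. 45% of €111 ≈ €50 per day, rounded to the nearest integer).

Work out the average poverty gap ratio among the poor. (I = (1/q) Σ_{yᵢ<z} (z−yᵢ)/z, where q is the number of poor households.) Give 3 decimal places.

0.260

Poor units: 37×€37 (q = 37 of N = 93).
Relative gaps: 0.2600 (×37); sum = 9.620000.
I averages over the q = 37 poor units only: 9.620000 / 37 = 0.260.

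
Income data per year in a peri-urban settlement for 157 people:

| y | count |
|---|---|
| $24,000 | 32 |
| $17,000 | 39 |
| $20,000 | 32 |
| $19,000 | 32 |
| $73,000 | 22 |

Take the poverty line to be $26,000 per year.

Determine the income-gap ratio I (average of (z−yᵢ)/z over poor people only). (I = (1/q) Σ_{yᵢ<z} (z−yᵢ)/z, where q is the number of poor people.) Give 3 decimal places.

0.237

Poor units: 39×$17,000, 32×$19,000, 32×$20,000, 32×$24,000 (q = 135 of N = 157).
Relative gaps: 0.3462 (×39), 0.2692 (×32), 0.2308 (×32), 0.0769 (×32); sum = 31.961538.
The income-gap ratio divides by q (the poor only): 31.961538 / 135 = 0.237.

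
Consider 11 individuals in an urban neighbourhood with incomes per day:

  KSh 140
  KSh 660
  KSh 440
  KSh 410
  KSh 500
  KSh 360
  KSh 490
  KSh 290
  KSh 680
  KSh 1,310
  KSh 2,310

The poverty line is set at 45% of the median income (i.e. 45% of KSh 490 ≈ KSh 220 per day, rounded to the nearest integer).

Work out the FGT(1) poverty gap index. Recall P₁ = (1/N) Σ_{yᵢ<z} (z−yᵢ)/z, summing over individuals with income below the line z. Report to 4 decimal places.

Below the line: KSh 140 (q = 1 of N = 11).
Gap ratios (z−y)/z: (220−140)/220 = 0.3636.
Sum of shortfalls = 0.363636; P₁ averages over all N: 0.363636 / 11 = 0.0331.

0.0331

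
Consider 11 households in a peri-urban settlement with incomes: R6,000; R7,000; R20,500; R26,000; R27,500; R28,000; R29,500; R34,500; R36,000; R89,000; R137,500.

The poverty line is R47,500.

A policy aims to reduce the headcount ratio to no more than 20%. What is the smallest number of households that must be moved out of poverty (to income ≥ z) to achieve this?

9 of the 11 households are poor, so H = 9/11 = 0.818.
A headcount ratio of at most 20% allows at most ⌊0.20 × 11⌋ = 2 poor households.
So at least 9 − 2 = 7 must be lifted.

7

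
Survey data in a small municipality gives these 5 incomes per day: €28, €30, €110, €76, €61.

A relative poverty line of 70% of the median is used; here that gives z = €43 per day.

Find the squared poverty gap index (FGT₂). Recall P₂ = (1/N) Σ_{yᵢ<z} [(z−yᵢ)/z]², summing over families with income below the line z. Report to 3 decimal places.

Below z: €28, €30 (q = 2 of N = 5).
Shortfall ratios: (43−28)/43 = 0.3488; (43−30)/43 = 0.3023.
Squared: 0.1217; 0.0914.
Sum = 0.213088; P₂ = 0.213088 / 5 = 0.043.

0.043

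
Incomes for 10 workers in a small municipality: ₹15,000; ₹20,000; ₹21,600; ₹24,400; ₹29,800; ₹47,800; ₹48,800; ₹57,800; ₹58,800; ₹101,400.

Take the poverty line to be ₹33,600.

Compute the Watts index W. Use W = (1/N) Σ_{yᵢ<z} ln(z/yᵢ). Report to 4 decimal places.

0.2207

Below the line: ₹15,000, ₹20,000, ₹21,600, ₹24,400, ₹29,800 (q = 5 of N = 10).
ln(z/y) terms: ln(33600/15000) = 0.8065; ln(33600/20000) = 0.5188; ln(33600/21600) = 0.4418; ln(33600/24400) = 0.3199; ln(33600/29800) = 0.1200.
W = 2.207063 / 10 = 0.2207.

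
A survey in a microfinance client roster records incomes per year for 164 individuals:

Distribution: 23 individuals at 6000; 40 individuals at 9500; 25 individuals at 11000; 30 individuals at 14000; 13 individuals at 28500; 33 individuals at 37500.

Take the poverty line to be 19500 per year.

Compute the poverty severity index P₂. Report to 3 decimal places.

0.175

Incomes under z: 23×6000, 40×9500, 25×11000, 30×14000 (q = 118 of N = 164).
Normalized shortfalls: (19500−6000)/19500 = 0.6923 (×23); (19500−9500)/19500 = 0.5128 (×40); (19500−11000)/19500 = 0.4359 (×25); (19500−14000)/19500 = 0.2821 (×30).
Squared: 0.4793 (×23); 0.2630 (×40); 0.1900 (×25); 0.0796 (×30).
Sum = 28.679816; P₂ = 28.679816 / 164 = 0.175.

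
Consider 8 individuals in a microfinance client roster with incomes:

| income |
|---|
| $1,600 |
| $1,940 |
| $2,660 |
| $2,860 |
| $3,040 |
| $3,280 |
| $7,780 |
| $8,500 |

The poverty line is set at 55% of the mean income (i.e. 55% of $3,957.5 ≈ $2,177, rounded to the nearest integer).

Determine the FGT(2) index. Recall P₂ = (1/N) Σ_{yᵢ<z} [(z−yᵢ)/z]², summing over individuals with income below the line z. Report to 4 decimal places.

0.0103

Incomes under z: $1,600, $1,940 (q = 2 of N = 8).
Shortfall ratios: (2177−1600)/2177 = 0.2650; (2177−1940)/2177 = 0.1089.
Squared: 0.0702; 0.0119.
Sum = 0.082100; P₂ = 0.082100 / 8 = 0.0103.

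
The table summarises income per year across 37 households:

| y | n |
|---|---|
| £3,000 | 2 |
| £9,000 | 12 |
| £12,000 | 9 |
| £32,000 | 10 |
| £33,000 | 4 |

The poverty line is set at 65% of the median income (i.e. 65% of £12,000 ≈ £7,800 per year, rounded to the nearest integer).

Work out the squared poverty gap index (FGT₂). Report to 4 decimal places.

0.0205

Below the line: 2×£3,000 (q = 2 of N = 37).
Relative gaps: (7800−3000)/7800 = 0.6154 (×2).
Squared: 0.3787 (×2).
Sum = 0.757396; P₂ = 0.757396 / 37 = 0.0205.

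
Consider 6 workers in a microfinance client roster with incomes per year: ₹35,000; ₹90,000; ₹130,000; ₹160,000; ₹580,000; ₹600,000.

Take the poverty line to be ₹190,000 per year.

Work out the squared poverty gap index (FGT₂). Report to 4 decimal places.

0.1779

Incomes under z: ₹35,000, ₹90,000, ₹130,000, ₹160,000 (q = 4 of N = 6).
Normalized shortfalls: (190000−35000)/190000 = 0.8158; (190000−90000)/190000 = 0.5263; (190000−130000)/190000 = 0.3158; (190000−160000)/190000 = 0.1579.
Squared: 0.6655; 0.2770; 0.0997; 0.0249.
Sum = 1.067175; P₂ = 1.067175 / 6 = 0.1779.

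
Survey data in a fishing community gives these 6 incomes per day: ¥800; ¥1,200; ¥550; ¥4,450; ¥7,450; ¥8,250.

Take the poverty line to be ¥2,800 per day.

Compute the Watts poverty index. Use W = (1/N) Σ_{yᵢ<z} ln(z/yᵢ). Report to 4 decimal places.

0.6213

Incomes under z: ¥550, ¥800, ¥1,200 (q = 3 of N = 6).
Log gaps: ln(2800/550) = 1.6275; ln(2800/800) = 1.2528; ln(2800/1200) = 0.8473.
W = 3.727517 / 6 = 0.6213.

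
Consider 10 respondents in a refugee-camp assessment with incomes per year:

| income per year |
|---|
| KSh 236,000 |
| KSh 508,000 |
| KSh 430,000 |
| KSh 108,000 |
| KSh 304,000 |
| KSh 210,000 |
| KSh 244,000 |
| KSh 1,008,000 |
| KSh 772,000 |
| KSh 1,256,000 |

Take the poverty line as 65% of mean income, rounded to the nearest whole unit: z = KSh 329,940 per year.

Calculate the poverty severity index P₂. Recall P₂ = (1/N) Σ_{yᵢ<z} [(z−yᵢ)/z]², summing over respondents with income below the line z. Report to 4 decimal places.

0.0740

Below z: KSh 108,000, KSh 210,000, KSh 236,000, KSh 244,000, KSh 304,000 (q = 5 of N = 10).
Shortfall ratios: (329940−108000)/329940 = 0.6727; (329940−210000)/329940 = 0.3635; (329940−236000)/329940 = 0.2847; (329940−244000)/329940 = 0.2605; (329940−304000)/329940 = 0.0786.
Squared: 0.4525; 0.1321; 0.0811; 0.0678; 0.0062.
Sum = 0.739720; P₂ = 0.739720 / 10 = 0.0740.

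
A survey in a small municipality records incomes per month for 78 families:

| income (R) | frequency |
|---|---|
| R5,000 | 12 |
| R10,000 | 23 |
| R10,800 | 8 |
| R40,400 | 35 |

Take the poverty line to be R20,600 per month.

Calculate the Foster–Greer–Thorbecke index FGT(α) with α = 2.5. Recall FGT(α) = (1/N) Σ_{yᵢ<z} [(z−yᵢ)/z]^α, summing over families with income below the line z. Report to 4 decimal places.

Below z: 12×R5,000, 23×R10,000, 8×R10,800 (q = 43 of N = 78).
Relative gaps: (20600−5000)/20600 = 0.7573 (×12); (20600−10000)/20600 = 0.5146 (×23); (20600−10800)/20600 = 0.4757 (×8).
Raised to α = 2.5: 0.49905 (×12); 0.18993 (×23); 0.15610 (×8).
Sum = 11.605796; FGT(2.5) = 11.605796 / 78 = 0.1488.

0.1488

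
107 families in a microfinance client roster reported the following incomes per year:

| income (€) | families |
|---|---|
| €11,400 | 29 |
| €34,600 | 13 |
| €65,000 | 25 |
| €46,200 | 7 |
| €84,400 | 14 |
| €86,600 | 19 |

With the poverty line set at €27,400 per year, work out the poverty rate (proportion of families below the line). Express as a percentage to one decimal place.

27.1%

29 of the 107 families have income below €27,400.
H = 29/107 = 27.1%.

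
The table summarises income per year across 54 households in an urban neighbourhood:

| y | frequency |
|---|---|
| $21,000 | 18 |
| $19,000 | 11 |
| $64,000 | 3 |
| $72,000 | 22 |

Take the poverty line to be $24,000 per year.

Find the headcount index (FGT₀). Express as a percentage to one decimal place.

29 of the 54 households have income below $24,000.
H = 29/54 = 53.7%.

53.7%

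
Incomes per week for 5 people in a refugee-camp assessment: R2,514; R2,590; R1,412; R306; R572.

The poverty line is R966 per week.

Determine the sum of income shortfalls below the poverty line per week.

Below z: R306, R572 (q = 2 of N = 5).
Individual gaps: 966−306 = 660; 966−572 = 394.
Aggregate gap = R1,054.

R1,054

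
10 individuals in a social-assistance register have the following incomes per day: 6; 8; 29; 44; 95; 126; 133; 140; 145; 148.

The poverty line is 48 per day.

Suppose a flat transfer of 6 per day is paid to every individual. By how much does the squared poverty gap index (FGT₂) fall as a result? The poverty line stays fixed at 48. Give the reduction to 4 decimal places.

0.0486

Before: below the line — 6, 8, 29, 44; squared poverty gap index (FGT₂) = 0.162370.
After the 6 transfer: below the line — 12, 14, 35; squared poverty gap index (FGT₂) = 0.113759.
Reduction = 0.162370 − 0.113759 = 0.0486.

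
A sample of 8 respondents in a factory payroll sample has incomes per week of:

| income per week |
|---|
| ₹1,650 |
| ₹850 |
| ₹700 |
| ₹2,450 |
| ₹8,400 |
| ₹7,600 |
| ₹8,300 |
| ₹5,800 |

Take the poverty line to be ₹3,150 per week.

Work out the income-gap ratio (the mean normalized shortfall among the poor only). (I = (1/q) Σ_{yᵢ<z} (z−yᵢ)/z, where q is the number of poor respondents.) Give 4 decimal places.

Below the line: ₹700, ₹850, ₹1,650, ₹2,450 (q = 4 of N = 8).
Relative gaps: 0.7778, 0.7302, 0.4762, 0.2222; sum = 2.206349.
The income-gap ratio divides by q (the poor only): 2.206349 / 4 = 0.5516.

0.5516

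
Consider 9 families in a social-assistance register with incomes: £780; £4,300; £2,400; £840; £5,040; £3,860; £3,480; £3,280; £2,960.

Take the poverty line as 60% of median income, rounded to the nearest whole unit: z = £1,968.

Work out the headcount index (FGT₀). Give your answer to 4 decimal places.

0.2222

2 of the 9 families have income below £1,968.
H = 2/9 = 0.2222.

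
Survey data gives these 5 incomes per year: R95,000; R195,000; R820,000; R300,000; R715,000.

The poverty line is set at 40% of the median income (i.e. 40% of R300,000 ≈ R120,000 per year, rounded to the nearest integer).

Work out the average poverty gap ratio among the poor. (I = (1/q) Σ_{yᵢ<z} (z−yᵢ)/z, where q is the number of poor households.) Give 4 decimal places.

0.2083

Poor units: R95,000 (q = 1 of N = 5).
Shortfall ratios (z−y)/z: 0.2083; sum = 0.208333.
The income-gap ratio divides by q (the poor only): 0.208333 / 1 = 0.2083.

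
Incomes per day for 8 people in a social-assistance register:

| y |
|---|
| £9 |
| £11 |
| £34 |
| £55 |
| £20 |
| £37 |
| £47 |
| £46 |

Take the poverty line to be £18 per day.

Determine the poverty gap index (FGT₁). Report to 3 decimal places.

Below the line: £9, £11 (q = 2 of N = 8).
Normalized shortfalls: (18−9)/18 = 0.5000; (18−11)/18 = 0.3889.
Sum of shortfalls = 0.888889; P₁ averages over all N: 0.888889 / 8 = 0.111.

0.111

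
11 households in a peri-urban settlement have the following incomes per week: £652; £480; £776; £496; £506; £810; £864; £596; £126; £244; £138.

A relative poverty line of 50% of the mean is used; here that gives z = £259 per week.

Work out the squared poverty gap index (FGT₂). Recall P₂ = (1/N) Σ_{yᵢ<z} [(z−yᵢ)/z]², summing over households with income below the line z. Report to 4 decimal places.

0.0441

Incomes under z: £126, £138, £244 (q = 3 of N = 11).
Normalized shortfalls: (259−126)/259 = 0.5135; (259−138)/259 = 0.4672; (259−244)/259 = 0.0579.
Squared: 0.2637; 0.2183; 0.0034.
Sum = 0.485309; P₂ = 0.485309 / 11 = 0.0441.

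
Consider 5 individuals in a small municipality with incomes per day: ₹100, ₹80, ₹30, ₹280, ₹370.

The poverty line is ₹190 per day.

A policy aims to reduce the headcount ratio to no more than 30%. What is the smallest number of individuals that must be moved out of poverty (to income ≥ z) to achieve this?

3 of the 5 individuals are poor, so H = 3/5 = 0.600.
A headcount ratio of at most 30% allows at most ⌊0.30 × 5⌋ = 1 poor individuals.
So at least 3 − 1 = 2 must be lifted.

2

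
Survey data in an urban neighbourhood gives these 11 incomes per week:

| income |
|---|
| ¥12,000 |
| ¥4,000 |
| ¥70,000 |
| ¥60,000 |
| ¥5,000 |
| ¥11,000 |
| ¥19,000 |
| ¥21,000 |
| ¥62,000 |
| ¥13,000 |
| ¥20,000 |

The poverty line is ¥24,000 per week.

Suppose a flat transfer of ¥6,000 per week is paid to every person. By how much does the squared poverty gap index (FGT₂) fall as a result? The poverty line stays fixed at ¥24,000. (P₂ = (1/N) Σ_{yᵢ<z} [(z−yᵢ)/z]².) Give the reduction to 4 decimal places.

Before: below the line — ¥4,000, ¥5,000, ¥11,000, ¥12,000, ¥13,000, ¥19,000, ¥20,000, ¥21,000; squared poverty gap index (FGT₂) = 0.196496.
After the ¥6,000 transfer: below the line — ¥10,000, ¥11,000, ¥17,000, ¥18,000, ¥19,000; squared poverty gap index (FGT₂) = 0.074968.
Reduction = 0.196496 − 0.074968 = 0.1215.

0.1215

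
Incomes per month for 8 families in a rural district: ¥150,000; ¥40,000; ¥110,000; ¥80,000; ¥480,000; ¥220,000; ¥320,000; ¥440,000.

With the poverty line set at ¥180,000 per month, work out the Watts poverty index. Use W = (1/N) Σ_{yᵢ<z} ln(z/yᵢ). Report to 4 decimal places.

Below the line: ¥40,000, ¥80,000, ¥110,000, ¥150,000 (q = 4 of N = 8).
Log gaps: ln(180000/40000) = 1.5041; ln(180000/80000) = 0.8109; ln(180000/110000) = 0.4925; ln(180000/150000) = 0.1823.
W = 2.989806 / 8 = 0.3737.

0.3737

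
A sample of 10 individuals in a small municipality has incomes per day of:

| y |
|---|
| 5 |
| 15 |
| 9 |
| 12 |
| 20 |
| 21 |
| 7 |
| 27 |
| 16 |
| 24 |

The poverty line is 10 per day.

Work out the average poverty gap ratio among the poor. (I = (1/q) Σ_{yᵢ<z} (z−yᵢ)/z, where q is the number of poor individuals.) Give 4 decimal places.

Poor units: 5, 7, 9 (q = 3 of N = 10).
Relative gaps: 0.5000, 0.3000, 0.1000; sum = 0.900000.
The income-gap ratio divides by q (the poor only): 0.900000 / 3 = 0.3000.

0.3000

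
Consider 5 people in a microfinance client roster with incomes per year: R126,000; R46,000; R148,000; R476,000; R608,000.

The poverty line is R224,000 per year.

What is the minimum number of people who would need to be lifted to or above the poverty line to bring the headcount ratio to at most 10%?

Currently q = 3 of N = 5 are below the line (H = 0.600).
A headcount ratio of at most 10% allows at most ⌊0.10 × 5⌋ = 0 poor people.
So at least 3 − 0 = 3 must be lifted.

3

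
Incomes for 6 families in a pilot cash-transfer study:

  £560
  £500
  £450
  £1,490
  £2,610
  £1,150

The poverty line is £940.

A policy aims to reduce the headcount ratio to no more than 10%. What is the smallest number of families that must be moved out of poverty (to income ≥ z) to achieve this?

Currently q = 3 of N = 6 are below the line (H = 0.500).
A headcount ratio of at most 10% allows at most ⌊0.10 × 6⌋ = 0 poor families.
So at least 3 − 0 = 3 must be lifted.

3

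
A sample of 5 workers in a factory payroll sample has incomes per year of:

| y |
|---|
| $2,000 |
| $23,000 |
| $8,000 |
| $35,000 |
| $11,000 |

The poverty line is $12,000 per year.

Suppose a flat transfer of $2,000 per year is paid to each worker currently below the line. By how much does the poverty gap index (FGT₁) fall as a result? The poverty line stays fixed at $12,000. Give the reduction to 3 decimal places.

0.083

Before: below the line — $2,000, $8,000, $11,000; poverty gap index (FGT₁) = 0.25000.
After the $2,000 transfer: below the line — $4,000, $10,000; poverty gap index (FGT₁) = 0.16667.
Reduction = 0.25000 − 0.16667 = 0.083.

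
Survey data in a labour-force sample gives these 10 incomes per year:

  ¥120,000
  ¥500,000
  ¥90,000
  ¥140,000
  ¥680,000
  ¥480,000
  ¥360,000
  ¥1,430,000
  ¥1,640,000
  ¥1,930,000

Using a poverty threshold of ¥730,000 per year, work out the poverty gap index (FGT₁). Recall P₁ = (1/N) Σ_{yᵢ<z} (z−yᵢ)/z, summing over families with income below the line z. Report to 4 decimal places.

Incomes under z: ¥90,000, ¥120,000, ¥140,000, ¥360,000, ¥480,000, ¥500,000, ¥680,000 (q = 7 of N = 10).
Normalized shortfalls: (730000−90000)/730000 = 0.8767; (730000−120000)/730000 = 0.8356; (730000−140000)/730000 = 0.8082; (730000−360000)/730000 = 0.5068; (730000−480000)/730000 = 0.3425; (730000−500000)/730000 = 0.3151; (730000−680000)/730000 = 0.0685.
Sum of shortfalls = 3.753425; P₁ averages over all N: 3.753425 / 10 = 0.3753.

0.3753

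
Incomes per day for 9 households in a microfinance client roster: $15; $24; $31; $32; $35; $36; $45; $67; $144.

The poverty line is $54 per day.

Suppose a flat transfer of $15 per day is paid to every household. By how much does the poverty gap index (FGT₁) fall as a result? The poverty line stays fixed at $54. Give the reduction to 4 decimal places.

Before: below the line — $15, $24, $31, $32, $35, $36, $45; poverty gap index (FGT₁) = 0.329218.
After the $15 transfer: below the line — $30, $39, $46, $47, $50, $51; poverty gap index (FGT₁) = 0.125514.
Reduction = 0.329218 − 0.125514 = 0.2037.

0.2037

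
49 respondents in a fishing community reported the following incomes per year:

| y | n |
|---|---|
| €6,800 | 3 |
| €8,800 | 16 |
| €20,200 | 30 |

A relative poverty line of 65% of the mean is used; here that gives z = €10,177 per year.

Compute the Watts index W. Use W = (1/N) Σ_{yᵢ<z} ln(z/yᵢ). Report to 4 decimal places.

0.0722

Incomes under z: 3×€6,800, 16×€8,800 (q = 19 of N = 49).
Log shortfalls: ln(10177/6800) = 0.4032 (×3); ln(10177/8800) = 0.1454 (×16).
W = 3.535680 / 49 = 0.0722.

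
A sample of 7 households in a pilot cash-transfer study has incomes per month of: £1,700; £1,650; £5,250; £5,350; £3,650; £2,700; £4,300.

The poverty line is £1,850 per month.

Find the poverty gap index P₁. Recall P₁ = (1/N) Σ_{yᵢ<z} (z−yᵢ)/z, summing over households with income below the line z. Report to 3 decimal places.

Incomes under z: £1,650, £1,700 (q = 2 of N = 7).
Shortfall ratios: (1850−1650)/1850 = 0.1081; (1850−1700)/1850 = 0.0811.
Sum of shortfalls = 0.189189; P₁ averages over all N: 0.189189 / 7 = 0.027.

0.027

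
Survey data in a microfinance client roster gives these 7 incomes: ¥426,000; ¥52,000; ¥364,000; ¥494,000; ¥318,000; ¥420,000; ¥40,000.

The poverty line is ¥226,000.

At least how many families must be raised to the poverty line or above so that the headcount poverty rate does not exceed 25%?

2 of the 7 families are poor, so H = 2/7 = 0.286.
A headcount ratio of at most 25% allows at most ⌊0.25 × 7⌋ = 1 poor families.
So at least 2 − 1 = 1 must be lifted.

1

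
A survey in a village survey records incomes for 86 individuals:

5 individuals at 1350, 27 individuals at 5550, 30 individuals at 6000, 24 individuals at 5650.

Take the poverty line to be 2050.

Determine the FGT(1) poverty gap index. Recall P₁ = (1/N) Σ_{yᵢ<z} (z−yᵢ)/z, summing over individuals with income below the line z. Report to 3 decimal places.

0.020

Below z: 5×1350 (q = 5 of N = 86).
Gap ratios (z−y)/z: (2050−1350)/2050 = 0.3415 (×5).
Sum of shortfalls = 1.707317; P₁ averages over all N: 1.707317 / 86 = 0.020.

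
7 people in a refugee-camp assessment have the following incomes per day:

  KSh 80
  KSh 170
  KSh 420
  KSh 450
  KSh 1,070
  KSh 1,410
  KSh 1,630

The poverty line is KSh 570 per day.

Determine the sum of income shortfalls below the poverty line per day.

Poor units: KSh 80, KSh 170, KSh 420, KSh 450 (q = 4 of N = 7).
Individual gaps: 570−80 = 490; 570−170 = 400; 570−420 = 150; 570−450 = 120.
Aggregate gap = KSh 1,160.

KSh 1,160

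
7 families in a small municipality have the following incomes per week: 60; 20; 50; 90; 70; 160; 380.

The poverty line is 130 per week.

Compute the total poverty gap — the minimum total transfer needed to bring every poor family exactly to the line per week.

360

Poor units: 20, 50, 60, 70, 90 (q = 5 of N = 7).
Individual gaps: 130−20 = 110; 130−50 = 80; 130−60 = 70; 130−70 = 60; 130−90 = 40.
Aggregate gap = 360.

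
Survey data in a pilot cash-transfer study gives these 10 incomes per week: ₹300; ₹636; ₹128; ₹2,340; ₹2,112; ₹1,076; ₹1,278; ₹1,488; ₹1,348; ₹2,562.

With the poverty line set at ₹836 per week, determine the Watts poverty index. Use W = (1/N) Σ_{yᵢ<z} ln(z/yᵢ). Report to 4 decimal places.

Poor units: ₹128, ₹300, ₹636 (q = 3 of N = 10).
Log shortfalls: ln(836/128) = 1.8766; ln(836/300) = 1.0248; ln(836/636) = 0.2734.
W = 3.174875 / 10 = 0.3175.

0.3175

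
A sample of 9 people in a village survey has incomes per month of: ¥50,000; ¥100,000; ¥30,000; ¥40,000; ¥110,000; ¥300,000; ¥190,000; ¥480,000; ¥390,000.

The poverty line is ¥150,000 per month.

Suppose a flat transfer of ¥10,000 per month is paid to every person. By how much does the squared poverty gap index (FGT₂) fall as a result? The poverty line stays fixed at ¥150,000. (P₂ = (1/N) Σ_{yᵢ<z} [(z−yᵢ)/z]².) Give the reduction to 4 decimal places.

0.0390

Before: below the line — ¥30,000, ¥40,000, ¥50,000, ¥100,000, ¥110,000; squared poverty gap index (FGT₂) = 0.200494.
After the ¥10,000 transfer: below the line — ¥40,000, ¥50,000, ¥60,000, ¥110,000, ¥120,000; squared poverty gap index (FGT₂) = 0.161481.
Reduction = 0.200494 − 0.161481 = 0.0390.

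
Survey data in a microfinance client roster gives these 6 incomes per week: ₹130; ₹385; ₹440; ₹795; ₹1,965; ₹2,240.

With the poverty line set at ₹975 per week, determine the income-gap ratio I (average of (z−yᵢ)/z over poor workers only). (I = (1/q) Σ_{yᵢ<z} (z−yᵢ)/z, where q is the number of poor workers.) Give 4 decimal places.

Poor units: ₹130, ₹385, ₹440, ₹795 (q = 4 of N = 6).
Shortfall ratios (z−y)/z: 0.8667, 0.6051, 0.5487, 0.1846; sum = 2.205128.
The income-gap ratio divides by q (the poor only): 2.205128 / 4 = 0.5513.

0.5513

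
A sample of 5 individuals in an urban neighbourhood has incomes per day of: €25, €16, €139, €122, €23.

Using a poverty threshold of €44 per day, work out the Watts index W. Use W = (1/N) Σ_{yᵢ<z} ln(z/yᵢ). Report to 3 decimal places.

Below the line: €16, €23, €25 (q = 3 of N = 5).
Log shortfalls: ln(44/16) = 1.0116; ln(44/23) = 0.6487; ln(44/25) = 0.5653.
W = 2.225610 / 5 = 0.445.

0.445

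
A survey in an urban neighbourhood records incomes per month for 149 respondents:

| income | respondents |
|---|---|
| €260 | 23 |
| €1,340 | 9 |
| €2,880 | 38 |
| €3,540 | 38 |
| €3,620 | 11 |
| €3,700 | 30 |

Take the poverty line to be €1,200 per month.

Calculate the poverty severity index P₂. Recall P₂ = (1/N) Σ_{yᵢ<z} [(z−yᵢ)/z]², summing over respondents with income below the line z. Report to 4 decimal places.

0.0947

Below the line: 23×€260 (q = 23 of N = 149).
Shortfall ratios: (1200−260)/1200 = 0.7833 (×23).
Squared: 0.6136 (×23).
Sum = 14.113056; P₂ = 14.113056 / 149 = 0.0947.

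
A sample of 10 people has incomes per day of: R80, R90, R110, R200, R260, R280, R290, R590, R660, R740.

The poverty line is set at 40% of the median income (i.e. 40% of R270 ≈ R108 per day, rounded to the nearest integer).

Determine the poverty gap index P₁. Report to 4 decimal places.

0.0426

Below z: R80, R90 (q = 2 of N = 10).
Relative gaps: (108−80)/108 = 0.2593; (108−90)/108 = 0.1667.
Σ = 0.425926. Dividing by the full population N = 10 gives P₁ = 0.0426.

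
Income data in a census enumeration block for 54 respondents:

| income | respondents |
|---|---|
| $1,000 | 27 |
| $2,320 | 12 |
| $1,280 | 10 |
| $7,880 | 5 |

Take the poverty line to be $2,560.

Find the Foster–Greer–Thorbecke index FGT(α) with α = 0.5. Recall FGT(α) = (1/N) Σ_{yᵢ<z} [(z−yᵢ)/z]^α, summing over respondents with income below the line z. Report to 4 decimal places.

Below the line: 27×$1,000, 10×$1,280, 12×$2,320 (q = 49 of N = 54).
Gap ratios (z−y)/z: (2560−1000)/2560 = 0.6094 (×27); (2560−1280)/2560 = 0.5000 (×10); (2560−2320)/2560 = 0.0938 (×12).
Raised to α = 0.5: 0.78062 (×27); 0.70711 (×10); 0.30619 (×12).
Sum = 31.822171; FGT(0.5) = 31.822171 / 54 = 0.5893.

0.5893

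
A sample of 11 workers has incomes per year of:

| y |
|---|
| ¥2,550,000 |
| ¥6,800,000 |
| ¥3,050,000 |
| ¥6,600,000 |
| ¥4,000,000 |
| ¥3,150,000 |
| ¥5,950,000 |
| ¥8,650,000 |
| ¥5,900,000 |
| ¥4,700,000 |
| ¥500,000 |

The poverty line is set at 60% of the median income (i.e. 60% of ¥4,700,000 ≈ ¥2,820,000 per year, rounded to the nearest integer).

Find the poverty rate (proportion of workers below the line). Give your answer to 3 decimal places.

0.182

2 of the 11 workers have income below ¥2,820,000.
H = 2/11 = 0.182.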